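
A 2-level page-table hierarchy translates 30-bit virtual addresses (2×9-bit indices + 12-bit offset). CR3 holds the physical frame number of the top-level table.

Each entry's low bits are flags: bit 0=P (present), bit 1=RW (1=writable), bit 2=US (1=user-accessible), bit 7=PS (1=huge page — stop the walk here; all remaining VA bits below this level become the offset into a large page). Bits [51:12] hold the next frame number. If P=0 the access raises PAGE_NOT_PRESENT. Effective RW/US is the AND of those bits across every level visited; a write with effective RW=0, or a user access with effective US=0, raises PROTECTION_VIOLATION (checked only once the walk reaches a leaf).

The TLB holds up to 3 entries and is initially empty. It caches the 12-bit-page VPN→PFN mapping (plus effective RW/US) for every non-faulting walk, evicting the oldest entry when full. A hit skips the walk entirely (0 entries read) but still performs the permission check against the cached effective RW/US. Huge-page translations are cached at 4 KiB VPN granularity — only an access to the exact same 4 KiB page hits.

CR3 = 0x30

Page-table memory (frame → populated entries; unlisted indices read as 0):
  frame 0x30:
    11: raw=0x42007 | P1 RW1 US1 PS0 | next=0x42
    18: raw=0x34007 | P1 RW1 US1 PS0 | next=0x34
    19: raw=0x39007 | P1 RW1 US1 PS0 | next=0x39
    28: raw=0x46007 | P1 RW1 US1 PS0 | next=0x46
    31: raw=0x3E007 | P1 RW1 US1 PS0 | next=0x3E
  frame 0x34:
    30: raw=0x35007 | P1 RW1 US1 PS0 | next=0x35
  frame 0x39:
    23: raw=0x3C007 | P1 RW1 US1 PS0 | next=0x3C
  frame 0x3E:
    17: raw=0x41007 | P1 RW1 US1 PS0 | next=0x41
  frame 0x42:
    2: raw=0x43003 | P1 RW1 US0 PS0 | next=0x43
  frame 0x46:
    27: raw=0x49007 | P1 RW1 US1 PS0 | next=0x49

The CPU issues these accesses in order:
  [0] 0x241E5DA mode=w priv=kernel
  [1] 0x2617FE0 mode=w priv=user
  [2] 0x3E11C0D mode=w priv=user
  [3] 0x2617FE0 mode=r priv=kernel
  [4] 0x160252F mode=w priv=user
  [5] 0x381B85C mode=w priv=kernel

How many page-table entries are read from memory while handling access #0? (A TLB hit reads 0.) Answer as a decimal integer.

Walk each access:
#0 VA=0x241E5DA (w,kernel):
  lvl0: tbl 0x30, slot 18 ⇒ 0x34007 (P1/RW1/US1/PS0)
  lvl1: tbl 0x34, slot 30 ⇒ 0x35007 (P1/RW1/US1/PS0)
  ✓ 0x355DA  — 2 lookups
#1 VA=0x2617FE0 (w,user):
  lvl0: tbl 0x30, slot 19 ⇒ 0x39007 (P1/RW1/US1/PS0)
  lvl1: tbl 0x39, slot 23 ⇒ 0x3C007 (P1/RW1/US1/PS0)
  ✓ 0x3CFE0  — 2 lookups
#2 VA=0x3E11C0D (w,user):
  lvl0: tbl 0x30, slot 31 ⇒ 0x3E007 (P1/RW1/US1/PS0)
  lvl1: tbl 0x3E, slot 17 ⇒ 0x41007 (P1/RW1/US1/PS0)
  ✓ 0x41C0D  — 2 lookups
#3 VA=0x2617FE0 (r,kernel):
  TLB hit vpn=0x2617 → PA=0x3CFE0
#4 VA=0x160252F (w,user):
  lvl0: tbl 0x30, slot 11 ⇒ 0x42007 (P1/RW1/US1/PS0)
  lvl1: tbl 0x42, slot 2 ⇒ 0x43003 (P1/RW1/US0/PS0)
  → PROTECTION_VIOLATION  (2 entries read)
#5 VA=0x381B85C (w,kernel):
  lvl0: tbl 0x30, slot 28 ⇒ 0x46007 (P1/RW1/US1/PS0)
  lvl1: tbl 0x46, slot 27 ⇒ 0x49007 (P1/RW1/US1/PS0)
  ✓ 0x4985C  — 2 lookups

Entries read for #0: 2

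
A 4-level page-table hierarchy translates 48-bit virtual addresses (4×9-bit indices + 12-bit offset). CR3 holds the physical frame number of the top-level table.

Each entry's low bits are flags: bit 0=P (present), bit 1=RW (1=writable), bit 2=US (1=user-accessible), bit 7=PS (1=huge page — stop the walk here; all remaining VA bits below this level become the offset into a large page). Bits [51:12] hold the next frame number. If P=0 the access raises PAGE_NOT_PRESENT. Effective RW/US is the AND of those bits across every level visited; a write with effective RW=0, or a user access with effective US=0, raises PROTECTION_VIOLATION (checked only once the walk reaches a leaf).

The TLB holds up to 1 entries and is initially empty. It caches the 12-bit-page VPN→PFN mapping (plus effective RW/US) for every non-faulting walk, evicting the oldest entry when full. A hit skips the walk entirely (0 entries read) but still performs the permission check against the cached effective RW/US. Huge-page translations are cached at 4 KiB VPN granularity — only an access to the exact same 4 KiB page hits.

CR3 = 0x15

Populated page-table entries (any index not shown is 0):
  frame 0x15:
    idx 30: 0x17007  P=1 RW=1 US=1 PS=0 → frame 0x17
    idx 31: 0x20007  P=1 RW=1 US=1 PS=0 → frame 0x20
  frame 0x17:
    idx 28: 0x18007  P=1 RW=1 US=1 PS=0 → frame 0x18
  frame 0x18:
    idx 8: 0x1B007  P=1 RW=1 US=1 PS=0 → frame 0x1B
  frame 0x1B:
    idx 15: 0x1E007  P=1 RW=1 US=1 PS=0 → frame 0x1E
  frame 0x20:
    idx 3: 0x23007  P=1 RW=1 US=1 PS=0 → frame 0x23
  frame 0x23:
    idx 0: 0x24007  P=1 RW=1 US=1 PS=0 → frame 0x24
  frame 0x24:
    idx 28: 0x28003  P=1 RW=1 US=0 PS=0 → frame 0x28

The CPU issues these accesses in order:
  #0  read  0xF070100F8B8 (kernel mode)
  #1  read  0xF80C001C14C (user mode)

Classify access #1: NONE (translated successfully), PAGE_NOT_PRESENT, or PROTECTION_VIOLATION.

Trace:
#0 VA=0xF070100F8B8 (r,kernel):
  lvl0: tbl 0x15, slot 30 ⇒ 0x17007 (P1/RW1/US1/PS0)
  lvl1: tbl 0x17, slot 28 ⇒ 0x18007 (P1/RW1/US1/PS0)
  lvl2: tbl 0x18, slot 8 ⇒ 0x1B007 (P1/RW1/US1/PS0)
  lvl3: tbl 0x1B, slot 15 ⇒ 0x1E007 (P1/RW1/US1/PS0)
  ⇒ phys 0x1E8B8  [4 reads]
#1 VA=0xF80C001C14C (r,user):
  lvl0: tbl 0x15, slot 31 ⇒ 0x20007 (P1/RW1/US1/PS0)
  lvl1: tbl 0x20, slot 3 ⇒ 0x23007 (P1/RW1/US1/PS0)
  lvl2: tbl 0x23, slot 0 ⇒ 0x24007 (P1/RW1/US1/PS0)
  lvl3: tbl 0x24, slot 28 ⇒ 0x28003 (P1/RW1/US0/PS0)
  → PROTECTION_VIOLATION  (4 entries read)

Access #1 fault: PROTECTION_VIOLATION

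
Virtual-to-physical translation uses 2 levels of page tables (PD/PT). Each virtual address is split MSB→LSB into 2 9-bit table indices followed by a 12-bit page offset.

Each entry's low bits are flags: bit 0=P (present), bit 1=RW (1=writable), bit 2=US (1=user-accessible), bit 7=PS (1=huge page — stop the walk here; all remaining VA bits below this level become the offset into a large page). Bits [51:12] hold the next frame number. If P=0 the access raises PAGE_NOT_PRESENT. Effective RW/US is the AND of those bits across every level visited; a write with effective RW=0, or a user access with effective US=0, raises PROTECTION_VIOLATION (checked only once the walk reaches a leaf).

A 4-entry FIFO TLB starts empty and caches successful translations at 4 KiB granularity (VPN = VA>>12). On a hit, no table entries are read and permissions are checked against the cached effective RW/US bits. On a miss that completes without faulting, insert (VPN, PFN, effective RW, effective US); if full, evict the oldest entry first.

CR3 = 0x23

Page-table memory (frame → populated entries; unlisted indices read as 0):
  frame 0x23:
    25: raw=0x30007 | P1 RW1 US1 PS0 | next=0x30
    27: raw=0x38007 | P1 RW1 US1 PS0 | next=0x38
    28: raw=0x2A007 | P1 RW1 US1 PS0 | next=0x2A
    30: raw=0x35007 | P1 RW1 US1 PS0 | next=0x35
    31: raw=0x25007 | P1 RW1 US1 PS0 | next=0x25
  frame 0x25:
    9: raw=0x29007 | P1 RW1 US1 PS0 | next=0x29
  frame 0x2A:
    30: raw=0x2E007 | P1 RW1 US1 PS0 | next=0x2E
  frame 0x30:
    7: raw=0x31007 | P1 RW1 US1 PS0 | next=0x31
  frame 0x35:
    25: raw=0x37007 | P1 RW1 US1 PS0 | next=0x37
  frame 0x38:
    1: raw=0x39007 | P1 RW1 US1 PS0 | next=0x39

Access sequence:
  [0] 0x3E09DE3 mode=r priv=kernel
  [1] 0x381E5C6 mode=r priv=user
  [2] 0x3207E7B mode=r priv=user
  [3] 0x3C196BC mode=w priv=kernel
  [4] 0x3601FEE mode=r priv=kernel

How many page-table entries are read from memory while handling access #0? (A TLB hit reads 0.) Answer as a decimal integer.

Trace:
#0 VA=0x3E09DE3 (r,kernel):
  [0] read 0x23 idx=31: raw=0x25007 flags P=1 W=1 U=1 S=0
  [1] read 0x25 idx=9: raw=0x29007 flags P=1 W=1 U=1 S=0
  ✓ 0x29DE3  — 2 lookups
#1 VA=0x381E5C6 (r,user):
  [0] read 0x23 idx=28: raw=0x2A007 flags P=1 W=1 U=1 S=0
  [1] read 0x2A idx=30: raw=0x2E007 flags P=1 W=1 U=1 S=0
  ✓ 0x2E5C6  — 2 lookups
#2 VA=0x3207E7B (r,user):
  [0] read 0x23 idx=25: raw=0x30007 flags P=1 W=1 U=1 S=0
  [1] read 0x30 idx=7: raw=0x31007 flags P=1 W=1 U=1 S=0
  ✓ 0x31E7B  — 2 lookups
#3 VA=0x3C196BC (w,kernel):
  [0] read 0x23 idx=30: raw=0x35007 flags P=1 W=1 U=1 S=0
  [1] read 0x35 idx=25: raw=0x37007 flags P=1 W=1 U=1 S=0
  ✓ 0x376BC  — 2 lookups
#4 VA=0x3601FEE (r,kernel):
  [0] read 0x23 idx=27: raw=0x38007 flags P=1 W=1 U=1 S=0
  [1] read 0x38 idx=1: raw=0x39007 flags P=1 W=1 U=1 S=0
  ✓ 0x39FEE  — 2 lookups

Entries read for #0: 2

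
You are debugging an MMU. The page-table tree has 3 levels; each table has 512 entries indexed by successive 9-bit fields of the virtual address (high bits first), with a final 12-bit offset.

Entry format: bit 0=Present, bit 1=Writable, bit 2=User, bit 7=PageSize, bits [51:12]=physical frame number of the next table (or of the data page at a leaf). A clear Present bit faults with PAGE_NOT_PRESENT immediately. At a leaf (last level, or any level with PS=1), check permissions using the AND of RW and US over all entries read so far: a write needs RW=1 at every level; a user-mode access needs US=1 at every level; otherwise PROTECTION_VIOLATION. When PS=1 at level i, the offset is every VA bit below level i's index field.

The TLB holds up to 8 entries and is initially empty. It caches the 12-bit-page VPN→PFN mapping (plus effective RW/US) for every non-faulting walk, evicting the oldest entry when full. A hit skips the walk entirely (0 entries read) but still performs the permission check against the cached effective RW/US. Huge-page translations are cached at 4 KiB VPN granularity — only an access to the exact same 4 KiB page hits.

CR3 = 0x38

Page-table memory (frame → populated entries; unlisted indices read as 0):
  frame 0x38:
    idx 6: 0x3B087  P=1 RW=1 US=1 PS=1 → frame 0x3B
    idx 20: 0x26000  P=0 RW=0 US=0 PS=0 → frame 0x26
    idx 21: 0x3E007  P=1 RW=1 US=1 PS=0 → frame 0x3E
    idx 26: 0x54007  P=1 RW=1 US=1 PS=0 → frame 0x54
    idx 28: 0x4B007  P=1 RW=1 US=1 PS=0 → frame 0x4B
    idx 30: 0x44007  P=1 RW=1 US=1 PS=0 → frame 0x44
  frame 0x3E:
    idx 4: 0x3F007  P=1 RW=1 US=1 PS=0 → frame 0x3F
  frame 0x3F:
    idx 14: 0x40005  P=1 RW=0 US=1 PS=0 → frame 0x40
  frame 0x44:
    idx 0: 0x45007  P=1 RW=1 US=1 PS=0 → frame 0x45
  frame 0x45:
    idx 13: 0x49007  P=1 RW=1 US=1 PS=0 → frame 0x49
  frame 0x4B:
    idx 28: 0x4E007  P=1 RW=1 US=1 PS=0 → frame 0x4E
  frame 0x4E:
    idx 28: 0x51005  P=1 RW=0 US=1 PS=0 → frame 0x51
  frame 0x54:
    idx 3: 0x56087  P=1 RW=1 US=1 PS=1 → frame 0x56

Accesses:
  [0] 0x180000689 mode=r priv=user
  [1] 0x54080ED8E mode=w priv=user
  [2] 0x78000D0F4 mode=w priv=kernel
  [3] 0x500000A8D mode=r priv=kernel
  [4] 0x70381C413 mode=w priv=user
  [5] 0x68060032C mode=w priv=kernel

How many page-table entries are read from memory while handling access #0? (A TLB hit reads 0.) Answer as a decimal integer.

Trace:
#0 VA=0x180000689 (r,user):
  L0 @0x38[6] → 0x3B087  P=1,RW=1,US=1,PS=1
  → PA=0x3B689 (huge @L0)  (1 entries read)
#1 VA=0x54080ED8E (w,user):
  L0 @0x38[21] → 0x3E007  P=1,RW=1,US=1,PS=0
  L1 @0x3E[4] → 0x3F007  P=1,RW=1,US=1,PS=0
  L2 @0x3F[14] → 0x40005  P=1,RW=0,US=1,PS=0
  ✗ PROTECTION_VIOLATION  [3 reads]
#2 VA=0x78000D0F4 (w,kernel):
  L0 @0x38[30] → 0x44007  P=1,RW=1,US=1,PS=0
  L1 @0x44[0] → 0x45007  P=1,RW=1,US=1,PS=0
  L2 @0x45[13] → 0x49007  P=1,RW=1,US=1,PS=0
  → PA=0x490F4  (3 entries read)
#3 VA=0x500000A8D (r,kernel):
  L0 @0x38[20] → 0x26000  P=0,RW=0,US=0,PS=0
  ✗ PAGE_NOT_PRESENT  [1 reads]
#4 VA=0x70381C413 (w,user):
  L0 @0x38[28] → 0x4B007  P=1,RW=1,US=1,PS=0
  L1 @0x4B[28] → 0x4E007  P=1,RW=1,US=1,PS=0
  L2 @0x4E[28] → 0x51005  P=1,RW=0,US=1,PS=0
  ✗ PROTECTION_VIOLATION  [3 reads]
#5 VA=0x68060032C (w,kernel):
  L0 @0x38[26] → 0x54007  P=1,RW=1,US=1,PS=0
  L1 @0x54[3] → 0x56087  P=1,RW=1,US=1,PS=1
  → PA=0x5632C (huge @L1)  (2 entries read)

Entries read for #0: 1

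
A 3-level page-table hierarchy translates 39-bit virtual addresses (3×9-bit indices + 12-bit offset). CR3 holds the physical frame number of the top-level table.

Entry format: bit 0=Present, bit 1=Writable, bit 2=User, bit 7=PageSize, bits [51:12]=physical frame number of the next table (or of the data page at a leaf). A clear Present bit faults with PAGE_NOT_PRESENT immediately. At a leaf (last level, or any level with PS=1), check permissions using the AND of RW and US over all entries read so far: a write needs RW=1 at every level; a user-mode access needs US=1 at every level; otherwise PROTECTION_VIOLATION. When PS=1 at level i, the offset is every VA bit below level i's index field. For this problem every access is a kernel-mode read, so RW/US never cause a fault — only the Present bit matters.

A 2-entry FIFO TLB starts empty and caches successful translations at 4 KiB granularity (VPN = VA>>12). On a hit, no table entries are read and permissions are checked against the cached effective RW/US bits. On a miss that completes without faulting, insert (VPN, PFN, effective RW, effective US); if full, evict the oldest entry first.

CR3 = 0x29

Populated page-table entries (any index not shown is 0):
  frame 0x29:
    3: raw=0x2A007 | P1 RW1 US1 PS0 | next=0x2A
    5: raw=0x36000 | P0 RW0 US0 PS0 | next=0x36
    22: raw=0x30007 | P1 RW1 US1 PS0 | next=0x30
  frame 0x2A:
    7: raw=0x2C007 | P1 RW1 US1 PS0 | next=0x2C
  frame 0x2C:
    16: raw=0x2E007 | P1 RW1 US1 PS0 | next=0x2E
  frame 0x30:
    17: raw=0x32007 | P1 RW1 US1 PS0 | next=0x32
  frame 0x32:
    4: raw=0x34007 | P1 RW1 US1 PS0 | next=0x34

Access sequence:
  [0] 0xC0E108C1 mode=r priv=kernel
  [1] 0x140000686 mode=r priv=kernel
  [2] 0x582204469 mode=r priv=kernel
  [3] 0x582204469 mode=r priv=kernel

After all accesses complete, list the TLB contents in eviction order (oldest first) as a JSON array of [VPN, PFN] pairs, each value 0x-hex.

Trace:
#0 VA=0xC0E108C1 (r,kernel):
  lvl0: tbl 0x29, slot 3 ⇒ 0x2A007 (P1/RW1/US1/PS0)
  lvl1: tbl 0x2A, slot 7 ⇒ 0x2C007 (P1/RW1/US1/PS0)
  lvl2: tbl 0x2C, slot 16 ⇒ 0x2E007 (P1/RW1/US1/PS0)
  ⇒ phys 0x2E8C1  [3 reads]
#1 VA=0x140000686 (r,kernel):
  lvl0: tbl 0x29, slot 5 ⇒ 0x36000 (P0/RW0/US0/PS0)
  ✗ PAGE_NOT_PRESENT  [1 reads]
#2 VA=0x582204469 (r,kernel):
  lvl0: tbl 0x29, slot 22 ⇒ 0x30007 (P1/RW1/US1/PS0)
  lvl1: tbl 0x30, slot 17 ⇒ 0x32007 (P1/RW1/US1/PS0)
  lvl2: tbl 0x32, slot 4 ⇒ 0x34007 (P1/RW1/US1/PS0)
  ⇒ phys 0x34469  [3 reads]
#3 VA=0x582204469 (r,kernel):
  TLB hit vpn=0x582204 → PA=0x34469

TLB: [["0xC0E10", "0x2E"], ["0x582204", "0x34"]]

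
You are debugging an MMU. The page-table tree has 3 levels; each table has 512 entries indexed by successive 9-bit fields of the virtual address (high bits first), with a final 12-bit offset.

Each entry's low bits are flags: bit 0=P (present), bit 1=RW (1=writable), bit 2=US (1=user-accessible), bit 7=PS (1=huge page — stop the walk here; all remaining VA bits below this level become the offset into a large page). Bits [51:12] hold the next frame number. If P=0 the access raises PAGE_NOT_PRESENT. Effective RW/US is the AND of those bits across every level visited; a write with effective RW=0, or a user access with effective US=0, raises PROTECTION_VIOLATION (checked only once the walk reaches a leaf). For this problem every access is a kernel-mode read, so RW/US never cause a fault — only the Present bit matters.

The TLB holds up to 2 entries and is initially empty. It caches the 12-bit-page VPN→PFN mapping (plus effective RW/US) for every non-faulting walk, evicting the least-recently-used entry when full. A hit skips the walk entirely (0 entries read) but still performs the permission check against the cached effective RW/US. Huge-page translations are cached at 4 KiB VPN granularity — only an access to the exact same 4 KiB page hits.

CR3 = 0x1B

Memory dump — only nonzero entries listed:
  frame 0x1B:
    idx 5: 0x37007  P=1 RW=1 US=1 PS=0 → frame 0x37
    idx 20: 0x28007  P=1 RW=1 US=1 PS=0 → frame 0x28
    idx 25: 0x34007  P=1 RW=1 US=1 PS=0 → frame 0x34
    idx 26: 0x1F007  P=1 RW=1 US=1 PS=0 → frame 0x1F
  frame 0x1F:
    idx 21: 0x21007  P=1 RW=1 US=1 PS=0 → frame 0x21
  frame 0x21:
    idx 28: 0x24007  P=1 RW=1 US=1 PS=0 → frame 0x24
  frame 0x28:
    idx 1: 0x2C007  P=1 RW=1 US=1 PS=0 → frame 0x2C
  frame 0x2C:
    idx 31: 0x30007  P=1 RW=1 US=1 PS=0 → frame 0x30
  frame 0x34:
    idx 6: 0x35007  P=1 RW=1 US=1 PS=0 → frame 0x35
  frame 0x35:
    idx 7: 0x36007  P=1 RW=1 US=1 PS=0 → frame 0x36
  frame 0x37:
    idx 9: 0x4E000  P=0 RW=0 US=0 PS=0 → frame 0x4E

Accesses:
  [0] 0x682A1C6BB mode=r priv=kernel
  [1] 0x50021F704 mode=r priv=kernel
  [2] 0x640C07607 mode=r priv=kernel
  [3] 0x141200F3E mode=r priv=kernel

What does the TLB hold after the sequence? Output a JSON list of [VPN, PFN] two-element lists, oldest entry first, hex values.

Per-access translation:
#0 VA=0x682A1C6BB (r,kernel):
  L0: frame=0x1B idx=26 entry=0x1F007 [P=1 RW=1 US=1 PS=0]
  L1: frame=0x1F idx=21 entry=0x21007 [P=1 RW=1 US=1 PS=0]
  L2: frame=0x21 idx=28 entry=0x24007 [P=1 RW=1 US=1 PS=0]
  → PA=0x246BB  (3 entries read)
#1 VA=0x50021F704 (r,kernel):
  L0: frame=0x1B idx=20 entry=0x28007 [P=1 RW=1 US=1 PS=0]
  L1: frame=0x28 idx=1 entry=0x2C007 [P=1 RW=1 US=1 PS=0]
  L2: frame=0x2C idx=31 entry=0x30007 [P=1 RW=1 US=1 PS=0]
  → PA=0x30704  (3 entries read)
#2 VA=0x640C07607 (r,kernel):
  L0: frame=0x1B idx=25 entry=0x34007 [P=1 RW=1 US=1 PS=0]
  L1: frame=0x34 idx=6 entry=0x35007 [P=1 RW=1 US=1 PS=0]
  L2: frame=0x35 idx=7 entry=0x36007 [P=1 RW=1 US=1 PS=0]
  → PA=0x36607  (3 entries read)
#3 VA=0x141200F3E (r,kernel):
  L0: frame=0x1B idx=5 entry=0x37007 [P=1 RW=1 US=1 PS=0]
  L1: frame=0x37 idx=9 entry=0x4E000 [P=0 RW=0 US=0 PS=0]
  → PAGE_NOT_PRESENT  (2 entries read)

TLB: [["0x50021F", "0x30"], ["0x640C07", "0x36"]]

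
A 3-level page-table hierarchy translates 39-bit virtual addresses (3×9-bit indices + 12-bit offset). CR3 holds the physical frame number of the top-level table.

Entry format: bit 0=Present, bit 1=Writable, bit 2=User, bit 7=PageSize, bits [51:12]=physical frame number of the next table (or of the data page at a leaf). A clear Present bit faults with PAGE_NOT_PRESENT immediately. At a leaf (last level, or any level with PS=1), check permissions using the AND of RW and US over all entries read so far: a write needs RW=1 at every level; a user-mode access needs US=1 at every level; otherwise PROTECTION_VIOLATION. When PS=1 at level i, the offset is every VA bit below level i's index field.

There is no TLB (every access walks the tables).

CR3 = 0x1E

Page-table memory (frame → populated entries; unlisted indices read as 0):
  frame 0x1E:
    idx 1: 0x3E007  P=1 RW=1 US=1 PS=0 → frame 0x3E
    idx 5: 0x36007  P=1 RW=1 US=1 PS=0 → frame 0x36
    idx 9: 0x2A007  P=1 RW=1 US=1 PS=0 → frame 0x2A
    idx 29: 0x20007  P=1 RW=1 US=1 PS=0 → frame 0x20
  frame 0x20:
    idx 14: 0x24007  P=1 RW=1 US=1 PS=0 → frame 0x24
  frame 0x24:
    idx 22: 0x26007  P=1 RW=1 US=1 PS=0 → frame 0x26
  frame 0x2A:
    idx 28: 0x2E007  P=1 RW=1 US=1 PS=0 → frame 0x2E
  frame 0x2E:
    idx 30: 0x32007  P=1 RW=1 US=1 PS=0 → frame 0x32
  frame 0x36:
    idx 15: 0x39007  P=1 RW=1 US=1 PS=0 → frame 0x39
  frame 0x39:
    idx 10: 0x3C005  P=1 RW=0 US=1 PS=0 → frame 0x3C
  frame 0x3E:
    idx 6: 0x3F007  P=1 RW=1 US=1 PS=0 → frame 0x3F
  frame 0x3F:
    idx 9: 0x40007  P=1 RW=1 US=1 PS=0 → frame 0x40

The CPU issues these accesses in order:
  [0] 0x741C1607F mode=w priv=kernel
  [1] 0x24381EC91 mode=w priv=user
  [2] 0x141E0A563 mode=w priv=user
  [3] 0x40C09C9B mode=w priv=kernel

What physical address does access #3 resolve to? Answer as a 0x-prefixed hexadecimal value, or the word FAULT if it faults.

Walk each access:
#0 VA=0x741C1607F (w,kernel):
  [0] read 0x1E idx=29: raw=0x20007 flags P=1 W=1 U=1 S=0
  [1] read 0x20 idx=14: raw=0x24007 flags P=1 W=1 U=1 S=0
  [2] read 0x24 idx=22: raw=0x26007 flags P=1 W=1 U=1 S=0
  ✓ 0x2607F  — 3 lookups
#1 VA=0x24381EC91 (w,user):
  [0] read 0x1E idx=9: raw=0x2A007 flags P=1 W=1 U=1 S=0
  [1] read 0x2A idx=28: raw=0x2E007 flags P=1 W=1 U=1 S=0
  [2] read 0x2E idx=30: raw=0x32007 flags P=1 W=1 U=1 S=0
  ✓ 0x32C91  — 3 lookups
#2 VA=0x141E0A563 (w,user):
  [0] read 0x1E idx=5: raw=0x36007 flags P=1 W=1 U=1 S=0
  [1] read 0x36 idx=15: raw=0x39007 flags P=1 W=1 U=1 S=0
  [2] read 0x39 idx=10: raw=0x3C005 flags P=1 W=0 U=1 S=0
  ✗ PROTECTION_VIOLATION  [3 reads]
#3 VA=0x40C09C9B (w,kernel):
  [0] read 0x1E idx=1: raw=0x3E007 flags P=1 W=1 U=1 S=0
  [1] read 0x3E idx=6: raw=0x3F007 flags P=1 W=1 U=1 S=0
  [2] read 0x3F idx=9: raw=0x40007 flags P=1 W=1 U=1 S=0
  ✓ 0x40C9B  — 3 lookups

Access #3 PA: 0x40C9B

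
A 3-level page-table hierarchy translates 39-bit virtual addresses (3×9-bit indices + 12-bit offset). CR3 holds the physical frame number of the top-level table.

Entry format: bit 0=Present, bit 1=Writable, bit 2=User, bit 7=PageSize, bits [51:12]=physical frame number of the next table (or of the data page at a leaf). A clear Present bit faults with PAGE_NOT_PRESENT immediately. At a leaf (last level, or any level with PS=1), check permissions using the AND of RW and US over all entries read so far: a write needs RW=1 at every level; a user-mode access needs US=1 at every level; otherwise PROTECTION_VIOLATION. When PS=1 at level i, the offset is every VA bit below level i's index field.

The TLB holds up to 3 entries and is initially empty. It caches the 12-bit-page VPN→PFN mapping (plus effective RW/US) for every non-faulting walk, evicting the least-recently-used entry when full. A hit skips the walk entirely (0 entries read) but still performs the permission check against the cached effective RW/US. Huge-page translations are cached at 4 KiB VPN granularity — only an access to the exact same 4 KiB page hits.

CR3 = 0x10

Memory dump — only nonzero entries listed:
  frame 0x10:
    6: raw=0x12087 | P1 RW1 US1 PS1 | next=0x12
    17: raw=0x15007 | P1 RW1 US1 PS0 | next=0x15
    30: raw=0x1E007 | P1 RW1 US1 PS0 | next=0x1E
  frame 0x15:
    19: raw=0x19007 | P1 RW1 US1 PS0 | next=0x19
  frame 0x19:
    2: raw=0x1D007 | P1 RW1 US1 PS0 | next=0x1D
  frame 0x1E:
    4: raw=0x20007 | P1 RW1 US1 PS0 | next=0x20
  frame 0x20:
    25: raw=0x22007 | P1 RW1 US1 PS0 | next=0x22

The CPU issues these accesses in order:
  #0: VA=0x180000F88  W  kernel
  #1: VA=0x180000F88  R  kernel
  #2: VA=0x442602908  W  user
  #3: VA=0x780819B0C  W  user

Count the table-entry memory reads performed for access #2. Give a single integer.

Per-access translation:
#0 VA=0x180000F88 (w,kernel):
  [0] read 0x10 idx=6: raw=0x12087 flags P=1 W=1 U=1 S=1
  ⇒ phys 0x12F88 (huge @L0)  [1 reads]
#1 VA=0x180000F88 (r,kernel):
  TLB hit vpn=0x180000 → PA=0x12F88
#2 VA=0x442602908 (w,user):
  [0] read 0x10 idx=17: raw=0x15007 flags P=1 W=1 U=1 S=0
  [1] read 0x15 idx=19: raw=0x19007 flags P=1 W=1 U=1 S=0
  [2] read 0x19 idx=2: raw=0x1D007 flags P=1 W=1 U=1 S=0
  ⇒ phys 0x1D908  [3 reads]
#3 VA=0x780819B0C (w,user):
  [0] read 0x10 idx=30: raw=0x1E007 flags P=1 W=1 U=1 S=0
  [1] read 0x1E idx=4: raw=0x20007 flags P=1 W=1 U=1 S=0
  [2] read 0x20 idx=25: raw=0x22007 flags P=1 W=1 U=1 S=0
  ⇒ phys 0x22B0C  [3 reads]

Entries read for #2: 3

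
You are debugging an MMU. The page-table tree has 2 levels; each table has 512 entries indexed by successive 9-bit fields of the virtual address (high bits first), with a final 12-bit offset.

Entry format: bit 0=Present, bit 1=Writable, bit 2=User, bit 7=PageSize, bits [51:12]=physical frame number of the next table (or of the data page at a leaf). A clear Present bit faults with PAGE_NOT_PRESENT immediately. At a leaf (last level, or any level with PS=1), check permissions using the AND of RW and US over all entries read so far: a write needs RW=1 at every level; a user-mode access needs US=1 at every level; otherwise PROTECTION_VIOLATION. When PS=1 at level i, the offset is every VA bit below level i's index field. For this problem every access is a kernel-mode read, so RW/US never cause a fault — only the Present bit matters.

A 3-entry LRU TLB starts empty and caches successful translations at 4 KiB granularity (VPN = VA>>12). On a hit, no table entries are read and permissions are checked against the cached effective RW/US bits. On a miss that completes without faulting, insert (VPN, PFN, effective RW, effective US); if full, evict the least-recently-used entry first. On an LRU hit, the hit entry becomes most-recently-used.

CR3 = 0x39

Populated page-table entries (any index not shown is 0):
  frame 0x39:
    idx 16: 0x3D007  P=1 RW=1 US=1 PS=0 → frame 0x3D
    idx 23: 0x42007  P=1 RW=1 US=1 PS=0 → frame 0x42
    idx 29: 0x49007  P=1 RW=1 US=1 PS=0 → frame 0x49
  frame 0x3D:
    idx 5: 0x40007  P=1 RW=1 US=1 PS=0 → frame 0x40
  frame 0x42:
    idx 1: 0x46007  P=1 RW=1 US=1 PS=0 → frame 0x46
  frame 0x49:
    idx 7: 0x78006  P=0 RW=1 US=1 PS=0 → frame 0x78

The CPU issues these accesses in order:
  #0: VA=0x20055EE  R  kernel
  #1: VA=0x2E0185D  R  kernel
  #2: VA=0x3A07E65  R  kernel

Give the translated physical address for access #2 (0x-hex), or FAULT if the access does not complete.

Per-access translation:
#0 VA=0x20055EE (r,kernel):
  [0] read 0x39 idx=16: raw=0x3D007 flags P=1 W=1 U=1 S=0
  [1] read 0x3D idx=5: raw=0x40007 flags P=1 W=1 U=1 S=0
  ✓ 0x405EE  — 2 lookups
#1 VA=0x2E0185D (r,kernel):
  [0] read 0x39 idx=23: raw=0x42007 flags P=1 W=1 U=1 S=0
  [1] read 0x42 idx=1: raw=0x46007 flags P=1 W=1 U=1 S=0
  ✓ 0x4685D  — 2 lookups
#2 VA=0x3A07E65 (r,kernel):
  [0] read 0x39 idx=29: raw=0x49007 flags P=1 W=1 U=1 S=0
  [1] read 0x49 idx=7: raw=0x78006 flags P=0 W=1 U=1 S=0
  ✗ PAGE_NOT_PRESENT  [2 reads]

Access #2 PA: FAULT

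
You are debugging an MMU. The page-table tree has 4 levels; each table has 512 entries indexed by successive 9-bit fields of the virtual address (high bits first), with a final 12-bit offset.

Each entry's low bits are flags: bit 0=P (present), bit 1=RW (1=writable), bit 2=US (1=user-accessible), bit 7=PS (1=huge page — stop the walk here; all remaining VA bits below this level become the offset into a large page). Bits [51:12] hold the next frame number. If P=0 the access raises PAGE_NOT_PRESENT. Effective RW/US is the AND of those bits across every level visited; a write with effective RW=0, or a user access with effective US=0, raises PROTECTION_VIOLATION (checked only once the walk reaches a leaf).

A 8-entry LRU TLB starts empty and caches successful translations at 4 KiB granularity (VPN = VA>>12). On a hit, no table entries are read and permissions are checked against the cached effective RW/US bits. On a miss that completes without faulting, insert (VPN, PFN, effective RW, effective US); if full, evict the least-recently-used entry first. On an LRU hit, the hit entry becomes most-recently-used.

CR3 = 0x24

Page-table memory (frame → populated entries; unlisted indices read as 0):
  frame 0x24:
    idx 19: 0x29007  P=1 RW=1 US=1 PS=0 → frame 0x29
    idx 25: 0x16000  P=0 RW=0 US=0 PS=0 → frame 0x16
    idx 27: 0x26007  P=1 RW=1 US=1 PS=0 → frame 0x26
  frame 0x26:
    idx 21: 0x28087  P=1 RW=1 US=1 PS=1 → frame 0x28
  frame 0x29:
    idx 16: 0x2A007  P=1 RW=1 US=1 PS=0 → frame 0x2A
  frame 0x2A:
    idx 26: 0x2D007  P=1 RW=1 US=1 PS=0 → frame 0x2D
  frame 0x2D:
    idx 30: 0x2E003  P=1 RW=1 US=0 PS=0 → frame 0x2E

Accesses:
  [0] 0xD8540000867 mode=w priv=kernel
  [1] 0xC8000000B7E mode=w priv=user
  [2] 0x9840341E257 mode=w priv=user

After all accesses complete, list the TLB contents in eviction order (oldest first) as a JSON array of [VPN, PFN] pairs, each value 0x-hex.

Walk each access:
#0 VA=0xD8540000867 (w,kernel):
  [0] read 0x24 idx=27: raw=0x26007 flags P=1 W=1 U=1 S=0
  [1] read 0x26 idx=21: raw=0x28087 flags P=1 W=1 U=1 S=1
  ⇒ phys 0x28867 (huge @L1)  [2 reads]
#1 VA=0xC8000000B7E (w,user):
  [0] read 0x24 idx=25: raw=0x16000 flags P=0 W=0 U=0 S=0
  → PAGE_NOT_PRESENT  (1 entries read)
#2 VA=0x9840341E257 (w,user):
  [0] read 0x24 idx=19: raw=0x29007 flags P=1 W=1 U=1 S=0
  [1] read 0x29 idx=16: raw=0x2A007 flags P=1 W=1 U=1 S=0
  [2] read 0x2A idx=26: raw=0x2D007 flags P=1 W=1 U=1 S=0
  [3] read 0x2D idx=30: raw=0x2E003 flags P=1 W=1 U=0 S=0
  → PROTECTION_VIOLATION  (4 entries read)

TLB: [["0xD8540000", "0x28"]]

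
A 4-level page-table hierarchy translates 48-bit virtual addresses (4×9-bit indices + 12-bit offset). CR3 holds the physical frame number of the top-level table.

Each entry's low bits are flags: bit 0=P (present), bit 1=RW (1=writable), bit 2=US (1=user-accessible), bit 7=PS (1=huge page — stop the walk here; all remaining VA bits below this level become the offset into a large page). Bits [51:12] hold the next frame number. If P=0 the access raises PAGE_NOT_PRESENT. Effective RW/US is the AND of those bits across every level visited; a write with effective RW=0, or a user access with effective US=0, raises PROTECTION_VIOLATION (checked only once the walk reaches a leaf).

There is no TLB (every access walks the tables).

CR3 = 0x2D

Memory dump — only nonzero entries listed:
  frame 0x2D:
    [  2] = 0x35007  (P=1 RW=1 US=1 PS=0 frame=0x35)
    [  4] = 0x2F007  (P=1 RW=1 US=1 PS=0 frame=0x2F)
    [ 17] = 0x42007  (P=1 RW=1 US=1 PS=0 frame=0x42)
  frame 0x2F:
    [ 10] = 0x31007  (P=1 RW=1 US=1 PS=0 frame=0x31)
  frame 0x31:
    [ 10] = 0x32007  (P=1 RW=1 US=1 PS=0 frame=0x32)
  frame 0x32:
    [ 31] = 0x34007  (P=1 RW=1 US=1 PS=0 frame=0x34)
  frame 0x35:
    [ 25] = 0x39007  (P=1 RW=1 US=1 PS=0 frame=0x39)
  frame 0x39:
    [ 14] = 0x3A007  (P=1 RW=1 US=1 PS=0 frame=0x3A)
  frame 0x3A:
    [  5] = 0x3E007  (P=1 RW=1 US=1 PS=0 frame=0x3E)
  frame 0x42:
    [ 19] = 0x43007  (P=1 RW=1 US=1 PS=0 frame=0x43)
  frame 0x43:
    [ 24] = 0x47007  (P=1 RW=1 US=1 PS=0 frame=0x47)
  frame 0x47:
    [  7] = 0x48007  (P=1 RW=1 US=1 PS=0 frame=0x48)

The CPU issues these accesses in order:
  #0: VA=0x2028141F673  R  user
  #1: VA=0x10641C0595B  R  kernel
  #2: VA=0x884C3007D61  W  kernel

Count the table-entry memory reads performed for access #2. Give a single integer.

Per-access translation:
#0 VA=0x2028141F673 (r,user):
  L0: frame=0x2D idx=4 entry=0x2F007 [P=1 RW=1 US=1 PS=0]
  L1: frame=0x2F idx=10 entry=0x31007 [P=1 RW=1 US=1 PS=0]
  L2: frame=0x31 idx=10 entry=0x32007 [P=1 RW=1 US=1 PS=0]
  L3: frame=0x32 idx=31 entry=0x34007 [P=1 RW=1 US=1 PS=0]
  ✓ 0x34673  — 4 lookups
#1 VA=0x10641C0595B (r,kernel):
  L0: frame=0x2D idx=2 entry=0x35007 [P=1 RW=1 US=1 PS=0]
  L1: frame=0x35 idx=25 entry=0x39007 [P=1 RW=1 US=1 PS=0]
  L2: frame=0x39 idx=14 entry=0x3A007 [P=1 RW=1 US=1 PS=0]
  L3: frame=0x3A idx=5 entry=0x3E007 [P=1 RW=1 US=1 PS=0]
  ✓ 0x3E95B  — 4 lookups
#2 VA=0x884C3007D61 (w,kernel):
  L0: frame=0x2D idx=17 entry=0x42007 [P=1 RW=1 US=1 PS=0]
  L1: frame=0x42 idx=19 entry=0x43007 [P=1 RW=1 US=1 PS=0]
  L2: frame=0x43 idx=24 entry=0x47007 [P=1 RW=1 US=1 PS=0]
  L3: frame=0x47 idx=7 entry=0x48007 [P=1 RW=1 US=1 PS=0]
  ✓ 0x48D61  — 4 lookups

Entries read for #2: 4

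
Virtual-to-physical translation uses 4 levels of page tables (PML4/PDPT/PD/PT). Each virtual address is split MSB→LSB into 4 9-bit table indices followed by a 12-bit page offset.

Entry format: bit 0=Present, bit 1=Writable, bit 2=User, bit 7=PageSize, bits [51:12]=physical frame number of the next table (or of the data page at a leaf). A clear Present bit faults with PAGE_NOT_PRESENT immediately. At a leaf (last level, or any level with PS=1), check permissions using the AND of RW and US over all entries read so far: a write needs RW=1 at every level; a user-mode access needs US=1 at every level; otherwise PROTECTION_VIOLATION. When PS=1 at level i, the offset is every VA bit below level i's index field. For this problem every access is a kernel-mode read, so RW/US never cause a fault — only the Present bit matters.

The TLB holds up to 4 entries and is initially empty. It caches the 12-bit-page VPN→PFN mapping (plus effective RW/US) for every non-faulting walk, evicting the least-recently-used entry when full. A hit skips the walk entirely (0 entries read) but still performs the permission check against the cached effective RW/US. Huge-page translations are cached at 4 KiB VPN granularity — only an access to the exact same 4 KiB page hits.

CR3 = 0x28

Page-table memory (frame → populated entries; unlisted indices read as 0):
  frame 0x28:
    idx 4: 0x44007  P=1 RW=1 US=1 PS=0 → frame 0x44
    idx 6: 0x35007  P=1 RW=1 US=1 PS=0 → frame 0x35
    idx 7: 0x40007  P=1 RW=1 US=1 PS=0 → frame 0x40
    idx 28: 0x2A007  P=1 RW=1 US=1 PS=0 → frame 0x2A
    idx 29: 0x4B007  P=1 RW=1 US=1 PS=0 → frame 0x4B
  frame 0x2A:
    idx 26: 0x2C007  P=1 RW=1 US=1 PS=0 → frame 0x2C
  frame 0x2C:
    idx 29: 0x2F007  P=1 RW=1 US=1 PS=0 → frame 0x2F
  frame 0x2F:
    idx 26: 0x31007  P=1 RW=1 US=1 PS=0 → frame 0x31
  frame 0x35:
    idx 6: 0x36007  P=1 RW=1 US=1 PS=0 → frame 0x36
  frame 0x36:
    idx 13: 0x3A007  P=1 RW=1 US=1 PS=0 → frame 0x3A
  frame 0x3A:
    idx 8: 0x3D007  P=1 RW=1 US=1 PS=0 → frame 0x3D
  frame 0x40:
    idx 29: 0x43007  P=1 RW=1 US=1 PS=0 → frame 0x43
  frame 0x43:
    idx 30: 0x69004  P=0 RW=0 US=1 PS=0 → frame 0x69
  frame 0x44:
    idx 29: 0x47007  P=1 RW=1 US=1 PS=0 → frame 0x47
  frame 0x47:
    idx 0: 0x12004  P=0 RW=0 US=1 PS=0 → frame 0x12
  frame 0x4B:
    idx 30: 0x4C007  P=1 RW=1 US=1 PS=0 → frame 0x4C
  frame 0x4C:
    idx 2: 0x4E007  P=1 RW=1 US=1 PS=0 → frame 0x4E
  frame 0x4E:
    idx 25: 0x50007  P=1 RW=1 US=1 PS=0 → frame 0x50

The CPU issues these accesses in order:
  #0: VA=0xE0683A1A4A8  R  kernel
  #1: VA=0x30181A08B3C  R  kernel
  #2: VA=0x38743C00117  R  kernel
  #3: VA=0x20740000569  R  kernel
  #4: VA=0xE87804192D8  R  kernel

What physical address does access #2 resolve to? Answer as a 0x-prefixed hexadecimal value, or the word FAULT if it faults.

Walk each access:
#0 VA=0xE0683A1A4A8 (r,kernel):
  L0 @0x28[28] → 0x2A007  P=1,RW=1,US=1,PS=0
  L1 @0x2A[26] → 0x2C007  P=1,RW=1,US=1,PS=0
  L2 @0x2C[29] → 0x2F007  P=1,RW=1,US=1,PS=0
  L3 @0x2F[26] → 0x31007  P=1,RW=1,US=1,PS=0
  ⇒ phys 0x314A8  [4 reads]
#1 VA=0x30181A08B3C (r,kernel):
  L0 @0x28[6] → 0x35007  P=1,RW=1,US=1,PS=0
  L1 @0x35[6] → 0x36007  P=1,RW=1,US=1,PS=0
  L2 @0x36[13] → 0x3A007  P=1,RW=1,US=1,PS=0
  L3 @0x3A[8] → 0x3D007  P=1,RW=1,US=1,PS=0
  ⇒ phys 0x3DB3C  [4 reads]
#2 VA=0x38743C00117 (r,kernel):
  L0 @0x28[7] → 0x40007  P=1,RW=1,US=1,PS=0
  L1 @0x40[29] → 0x43007  P=1,RW=1,US=1,PS=0
  L2 @0x43[30] → 0x69004  P=0,RW=0,US=1,PS=0
  ✗ PAGE_NOT_PRESENT  [3 reads]
#3 VA=0x20740000569 (r,kernel):
  L0 @0x28[4] → 0x44007  P=1,RW=1,US=1,PS=0
  L1 @0x44[29] → 0x47007  P=1,RW=1,US=1,PS=0
  L2 @0x47[0] → 0x12004  P=0,RW=0,US=1,PS=0
  ✗ PAGE_NOT_PRESENT  [3 reads]
#4 VA=0xE87804192D8 (r,kernel):
  L0 @0x28[29] → 0x4B007  P=1,RW=1,US=1,PS=0
  L1 @0x4B[30] → 0x4C007  P=1,RW=1,US=1,PS=0
  L2 @0x4C[2] → 0x4E007  P=1,RW=1,US=1,PS=0
  L3 @0x4E[25] → 0x50007  P=1,RW=1,US=1,PS=0
  ⇒ phys 0x502D8  [4 reads]

Access #2 PA: FAULT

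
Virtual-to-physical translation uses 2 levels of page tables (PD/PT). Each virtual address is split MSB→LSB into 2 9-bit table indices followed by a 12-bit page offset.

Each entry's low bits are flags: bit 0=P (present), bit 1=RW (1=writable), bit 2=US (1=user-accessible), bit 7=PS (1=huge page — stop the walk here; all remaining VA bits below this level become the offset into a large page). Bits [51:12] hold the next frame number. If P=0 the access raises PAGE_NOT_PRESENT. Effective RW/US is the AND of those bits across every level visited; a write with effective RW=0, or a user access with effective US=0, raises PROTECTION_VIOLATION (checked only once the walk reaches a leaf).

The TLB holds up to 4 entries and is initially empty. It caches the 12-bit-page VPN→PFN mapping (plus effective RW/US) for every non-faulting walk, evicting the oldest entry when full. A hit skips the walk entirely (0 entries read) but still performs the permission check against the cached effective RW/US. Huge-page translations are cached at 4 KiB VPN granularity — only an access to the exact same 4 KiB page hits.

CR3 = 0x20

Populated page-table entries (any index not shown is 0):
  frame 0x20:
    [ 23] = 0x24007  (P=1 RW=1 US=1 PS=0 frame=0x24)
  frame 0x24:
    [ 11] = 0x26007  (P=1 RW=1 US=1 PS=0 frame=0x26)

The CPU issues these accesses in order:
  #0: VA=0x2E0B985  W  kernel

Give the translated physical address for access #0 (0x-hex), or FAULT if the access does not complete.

Per-access translation:
#0 VA=0x2E0B985 (w,kernel):
  [0] read 0x20 idx=23: raw=0x24007 flags P=1 W=1 U=1 S=0
  [1] read 0x24 idx=11: raw=0x26007 flags P=1 W=1 U=1 S=0
  ✓ 0x26985  — 2 lookups

Access #0 PA: 0x26985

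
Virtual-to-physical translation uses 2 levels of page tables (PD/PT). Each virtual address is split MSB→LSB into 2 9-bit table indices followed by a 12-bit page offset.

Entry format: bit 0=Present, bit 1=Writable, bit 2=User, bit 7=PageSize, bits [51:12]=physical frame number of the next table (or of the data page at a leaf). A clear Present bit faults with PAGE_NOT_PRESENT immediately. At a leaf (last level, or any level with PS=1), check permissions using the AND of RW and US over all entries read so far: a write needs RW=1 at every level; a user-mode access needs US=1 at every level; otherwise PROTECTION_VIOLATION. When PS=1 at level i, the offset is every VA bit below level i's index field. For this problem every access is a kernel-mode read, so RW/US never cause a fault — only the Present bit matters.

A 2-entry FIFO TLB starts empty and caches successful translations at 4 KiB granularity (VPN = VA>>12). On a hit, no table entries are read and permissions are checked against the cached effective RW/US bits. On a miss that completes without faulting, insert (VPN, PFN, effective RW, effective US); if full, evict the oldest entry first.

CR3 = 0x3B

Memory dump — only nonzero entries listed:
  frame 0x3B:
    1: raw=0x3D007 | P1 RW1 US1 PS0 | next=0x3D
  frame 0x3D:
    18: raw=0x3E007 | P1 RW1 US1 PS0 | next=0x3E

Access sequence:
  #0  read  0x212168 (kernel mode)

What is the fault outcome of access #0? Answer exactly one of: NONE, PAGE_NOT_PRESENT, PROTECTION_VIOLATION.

Trace:
#0 VA=0x212168 (r,kernel):
  [0] read 0x3B idx=1: raw=0x3D007 flags P=1 W=1 U=1 S=0
  [1] read 0x3D idx=18: raw=0x3E007 flags P=1 W=1 U=1 S=0
  ⇒ phys 0x3E168  [2 reads]

Access #0 fault: NONE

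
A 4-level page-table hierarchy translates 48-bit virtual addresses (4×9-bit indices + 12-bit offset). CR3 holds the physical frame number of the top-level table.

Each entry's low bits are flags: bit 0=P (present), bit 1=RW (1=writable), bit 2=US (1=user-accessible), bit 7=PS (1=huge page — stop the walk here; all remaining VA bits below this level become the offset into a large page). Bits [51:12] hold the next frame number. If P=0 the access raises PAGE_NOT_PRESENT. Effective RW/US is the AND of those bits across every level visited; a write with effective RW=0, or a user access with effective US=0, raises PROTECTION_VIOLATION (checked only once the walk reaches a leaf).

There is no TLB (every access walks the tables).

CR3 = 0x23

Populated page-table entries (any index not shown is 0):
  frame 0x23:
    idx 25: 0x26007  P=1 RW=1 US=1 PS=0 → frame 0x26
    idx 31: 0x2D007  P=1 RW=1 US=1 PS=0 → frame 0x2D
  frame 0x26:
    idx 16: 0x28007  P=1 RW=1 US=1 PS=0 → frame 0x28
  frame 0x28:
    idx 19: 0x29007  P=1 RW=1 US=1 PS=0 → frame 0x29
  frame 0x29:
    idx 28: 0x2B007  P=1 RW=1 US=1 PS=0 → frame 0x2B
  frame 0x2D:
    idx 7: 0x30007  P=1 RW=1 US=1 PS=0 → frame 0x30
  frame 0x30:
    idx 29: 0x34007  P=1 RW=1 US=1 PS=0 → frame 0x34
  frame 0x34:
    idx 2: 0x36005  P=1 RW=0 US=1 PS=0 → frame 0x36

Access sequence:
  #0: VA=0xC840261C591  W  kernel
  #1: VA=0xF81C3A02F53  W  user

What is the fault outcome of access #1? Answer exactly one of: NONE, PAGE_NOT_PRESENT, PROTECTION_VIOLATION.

Per-access translation:
#0 VA=0xC840261C591 (w,kernel):
  L0 @0x23[25] → 0x26007  P=1,RW=1,US=1,PS=0
  L1 @0x26[16] → 0x28007  P=1,RW=1,US=1,PS=0
  L2 @0x28[19] → 0x29007  P=1,RW=1,US=1,PS=0
  L3 @0x29[28] → 0x2B007  P=1,RW=1,US=1,PS=0
  ✓ 0x2B591  — 4 lookups
#1 VA=0xF81C3A02F53 (w,user):
  L0 @0x23[31] → 0x2D007  P=1,RW=1,US=1,PS=0
  L1 @0x2D[7] → 0x30007  P=1,RW=1,US=1,PS=0
  L2 @0x30[29] → 0x34007  P=1,RW=1,US=1,PS=0
  L3 @0x34[2] → 0x36005  P=1,RW=0,US=1,PS=0
  ⇒ fault: PROTECTION_VIOLATION  — 4 lookups

Access #1 fault: PROTECTION_VIOLATION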